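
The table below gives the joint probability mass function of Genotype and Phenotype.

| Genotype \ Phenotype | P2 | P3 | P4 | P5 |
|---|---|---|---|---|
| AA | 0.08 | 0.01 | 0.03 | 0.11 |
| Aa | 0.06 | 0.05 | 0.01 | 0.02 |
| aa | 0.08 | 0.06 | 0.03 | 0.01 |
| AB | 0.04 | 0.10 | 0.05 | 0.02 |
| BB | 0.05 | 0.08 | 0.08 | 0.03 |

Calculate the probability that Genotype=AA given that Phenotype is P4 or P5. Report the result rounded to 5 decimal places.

0.35897

P(Phenotype=P4) = 0.03 + 0.01 + 0.03 + 0.05 + 0.08 = 0.20.
P(Phenotype=P5) = 0.11 + 0.02 + 0.01 + 0.02 + 0.03 = 0.19.
P(Phenotype ∈ {P4, P5}) = 0.20 + 0.19 = 0.39; P(Genotype=AA, Phenotype ∈ {P4, P5}) = 0.03 + 0.11 = 0.14.
P(Genotype=AA | Phenotype ∈ {P4, P5}) = 0.14/0.39 = 0.35897.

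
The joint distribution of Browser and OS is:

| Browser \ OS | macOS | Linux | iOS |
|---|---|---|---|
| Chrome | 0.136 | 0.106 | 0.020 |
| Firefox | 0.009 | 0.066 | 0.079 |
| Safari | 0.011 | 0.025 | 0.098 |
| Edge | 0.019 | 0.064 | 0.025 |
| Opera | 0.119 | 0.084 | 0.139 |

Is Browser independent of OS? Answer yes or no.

P(Browser=Chrome) = 0.262 and P(OS=iOS) = 0.361, so their product is 0.09458, but P(Browser=Chrome, OS=iOS) = 0.020. Since these differ, Browser and OS are not independent.

no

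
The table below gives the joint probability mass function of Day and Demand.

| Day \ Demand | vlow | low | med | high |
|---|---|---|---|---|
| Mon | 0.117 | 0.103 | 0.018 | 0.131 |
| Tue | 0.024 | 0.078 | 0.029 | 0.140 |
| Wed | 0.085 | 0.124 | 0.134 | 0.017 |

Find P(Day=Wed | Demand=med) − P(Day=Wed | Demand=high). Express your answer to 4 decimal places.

0.6813

P(Demand=med) = 0.018 + 0.029 + 0.134 = 0.181; P(Day=Wed | Demand=med) = 0.134/0.181 = 0.74033.
P(Demand=high) = 0.131 + 0.140 + 0.017 = 0.288; P(Day=Wed | Demand=high) = 0.017/0.288 = 0.05903.
Difference = 0.6813.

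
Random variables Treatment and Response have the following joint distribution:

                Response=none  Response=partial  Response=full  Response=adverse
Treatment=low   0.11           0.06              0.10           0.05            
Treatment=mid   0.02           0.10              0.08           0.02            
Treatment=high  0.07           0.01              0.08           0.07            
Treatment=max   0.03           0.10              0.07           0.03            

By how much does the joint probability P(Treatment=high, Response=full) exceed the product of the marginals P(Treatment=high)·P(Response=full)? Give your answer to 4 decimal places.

P(Treatment=high) = 0.07 + 0.01 + 0.08 + 0.07 = 0.23.
P(Response=full) = 0.10 + 0.08 + 0.08 + 0.07 = 0.33.
P(Treatment=high, Response=full) − P(Treatment=high)P(Response=full) = 0.08 − 0.23×0.33 = 0.0041.

0.0041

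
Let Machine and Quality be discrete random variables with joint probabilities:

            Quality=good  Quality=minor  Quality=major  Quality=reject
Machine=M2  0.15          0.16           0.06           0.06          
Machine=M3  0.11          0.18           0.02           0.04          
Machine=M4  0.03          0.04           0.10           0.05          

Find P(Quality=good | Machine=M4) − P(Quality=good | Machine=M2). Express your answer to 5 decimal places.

-0.21247

P(Machine=M4) = 0.03 + 0.04 + 0.10 + 0.05 = 0.22; P(Quality=good | Machine=M4) = 0.03/0.22 = 0.136364.
P(Machine=M2) = 0.15 + 0.16 + 0.06 + 0.06 = 0.43; P(Quality=good | Machine=M2) = 0.15/0.43 = 0.348837.
Difference = -0.21247.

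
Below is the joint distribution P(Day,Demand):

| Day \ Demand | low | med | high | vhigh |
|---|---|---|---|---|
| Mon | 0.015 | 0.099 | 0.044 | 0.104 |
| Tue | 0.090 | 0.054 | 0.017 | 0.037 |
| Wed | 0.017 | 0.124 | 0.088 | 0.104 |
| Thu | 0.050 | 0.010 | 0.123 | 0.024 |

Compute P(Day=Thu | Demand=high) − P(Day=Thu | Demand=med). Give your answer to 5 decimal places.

0.41736

P(Demand=high) = 0.044 + 0.017 + 0.088 + 0.123 = 0.272; P(Day=Thu | Demand=high) = 0.123/0.272 = 0.452206.
P(Demand=med) = 0.099 + 0.054 + 0.124 + 0.010 = 0.287; P(Day=Thu | Demand=med) = 0.010/0.287 = 0.034843.
Difference = 0.41736.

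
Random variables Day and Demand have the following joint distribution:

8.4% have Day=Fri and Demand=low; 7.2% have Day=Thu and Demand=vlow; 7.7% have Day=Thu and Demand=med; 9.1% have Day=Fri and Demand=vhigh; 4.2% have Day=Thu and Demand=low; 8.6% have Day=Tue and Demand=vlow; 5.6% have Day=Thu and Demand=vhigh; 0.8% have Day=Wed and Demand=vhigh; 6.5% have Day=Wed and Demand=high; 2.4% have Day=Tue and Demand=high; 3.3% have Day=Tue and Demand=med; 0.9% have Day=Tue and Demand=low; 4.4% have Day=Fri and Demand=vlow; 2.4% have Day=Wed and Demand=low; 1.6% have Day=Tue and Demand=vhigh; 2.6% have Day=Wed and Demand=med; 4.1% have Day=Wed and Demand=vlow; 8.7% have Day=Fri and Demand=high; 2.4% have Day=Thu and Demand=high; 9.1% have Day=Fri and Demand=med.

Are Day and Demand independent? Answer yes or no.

P(Day=Fri) = 0.397 and P(Demand=vlow) = 0.243, so their product is 0.09647, but P(Day=Fri, Demand=vlow) = 0.044. Since these differ, Day and Demand are not independent.

no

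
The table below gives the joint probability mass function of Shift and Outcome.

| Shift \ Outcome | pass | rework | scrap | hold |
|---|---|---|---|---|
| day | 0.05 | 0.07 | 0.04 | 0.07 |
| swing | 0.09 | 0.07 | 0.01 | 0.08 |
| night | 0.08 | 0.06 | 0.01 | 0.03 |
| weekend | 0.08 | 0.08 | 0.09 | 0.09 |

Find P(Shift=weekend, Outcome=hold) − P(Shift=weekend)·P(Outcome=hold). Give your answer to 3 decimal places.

-0.002

P(Shift=weekend) = 0.08 + 0.08 + 0.09 + 0.09 = 0.34.
P(Outcome=hold) = 0.07 + 0.08 + 0.03 + 0.09 = 0.27.
P(Shift=weekend, Outcome=hold) − P(Shift=weekend)P(Outcome=hold) = 0.09 − 0.34×0.27 = -0.002.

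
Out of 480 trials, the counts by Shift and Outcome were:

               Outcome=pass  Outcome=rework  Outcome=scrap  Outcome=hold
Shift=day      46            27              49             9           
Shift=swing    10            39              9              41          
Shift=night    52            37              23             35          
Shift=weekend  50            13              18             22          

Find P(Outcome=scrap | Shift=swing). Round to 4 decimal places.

Total with Shift=swing: 10 + 39 + 9 + 41 = 99.
P(Outcome=scrap | Shift=swing) = 9/99 = 0.0909.

0.0909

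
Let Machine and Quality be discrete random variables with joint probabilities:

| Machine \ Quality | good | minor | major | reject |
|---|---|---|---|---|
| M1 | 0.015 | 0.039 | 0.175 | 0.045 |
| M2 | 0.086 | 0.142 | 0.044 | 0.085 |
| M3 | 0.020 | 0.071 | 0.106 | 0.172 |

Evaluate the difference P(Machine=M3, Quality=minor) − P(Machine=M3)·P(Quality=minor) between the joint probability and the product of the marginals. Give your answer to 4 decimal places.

P(Machine=M3) = 0.020 + 0.071 + 0.106 + 0.172 = 0.369.
P(Quality=minor) = 0.039 + 0.142 + 0.071 = 0.252.
P(Machine=M3, Quality=minor) − P(Machine=M3)P(Quality=minor) = 0.071 − 0.369×0.252 = -0.0220.

-0.0220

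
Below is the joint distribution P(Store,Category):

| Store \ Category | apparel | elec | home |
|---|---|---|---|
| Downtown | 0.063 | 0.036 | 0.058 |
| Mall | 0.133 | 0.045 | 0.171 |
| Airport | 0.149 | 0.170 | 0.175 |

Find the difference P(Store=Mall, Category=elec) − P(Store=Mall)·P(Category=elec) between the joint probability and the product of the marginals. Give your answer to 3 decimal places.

P(Store=Mall) = 0.133 + 0.045 + 0.171 = 0.349.
P(Category=elec) = 0.036 + 0.045 + 0.170 = 0.251.
P(Store=Mall, Category=elec) − P(Store=Mall)P(Category=elec) = 0.045 − 0.349×0.251 = -0.043.

-0.043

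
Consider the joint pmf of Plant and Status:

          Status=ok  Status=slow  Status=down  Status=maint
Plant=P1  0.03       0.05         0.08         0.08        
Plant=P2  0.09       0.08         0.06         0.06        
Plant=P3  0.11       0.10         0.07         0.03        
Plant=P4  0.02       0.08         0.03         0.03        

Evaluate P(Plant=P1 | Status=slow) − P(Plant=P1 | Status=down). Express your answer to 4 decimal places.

-0.1720

P(Status=slow) = 0.05 + 0.08 + 0.10 + 0.08 = 0.31; P(Plant=P1 | Status=slow) = 0.05/0.31 = 0.16129.
P(Status=down) = 0.08 + 0.06 + 0.07 + 0.03 = 0.24; P(Plant=P1 | Status=down) = 0.08/0.24 = 0.33333.
Difference = -0.1720.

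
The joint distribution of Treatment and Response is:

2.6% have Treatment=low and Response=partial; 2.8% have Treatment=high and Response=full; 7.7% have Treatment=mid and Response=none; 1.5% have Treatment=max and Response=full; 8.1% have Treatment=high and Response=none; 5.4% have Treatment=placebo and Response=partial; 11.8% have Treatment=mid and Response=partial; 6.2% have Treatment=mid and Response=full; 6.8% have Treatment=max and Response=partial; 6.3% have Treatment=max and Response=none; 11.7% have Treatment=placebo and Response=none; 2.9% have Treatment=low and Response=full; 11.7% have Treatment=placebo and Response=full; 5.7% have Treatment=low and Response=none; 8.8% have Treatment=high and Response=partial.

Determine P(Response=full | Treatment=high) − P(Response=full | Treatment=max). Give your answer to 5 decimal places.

P(Treatment=high) = 0.081 + 0.088 + 0.028 = 0.197; P(Response=full | Treatment=high) = 0.028/0.197 = 0.142132.
P(Treatment=max) = 0.063 + 0.068 + 0.015 = 0.146; P(Response=full | Treatment=max) = 0.015/0.146 = 0.102740.
Difference = 0.03939.

0.03939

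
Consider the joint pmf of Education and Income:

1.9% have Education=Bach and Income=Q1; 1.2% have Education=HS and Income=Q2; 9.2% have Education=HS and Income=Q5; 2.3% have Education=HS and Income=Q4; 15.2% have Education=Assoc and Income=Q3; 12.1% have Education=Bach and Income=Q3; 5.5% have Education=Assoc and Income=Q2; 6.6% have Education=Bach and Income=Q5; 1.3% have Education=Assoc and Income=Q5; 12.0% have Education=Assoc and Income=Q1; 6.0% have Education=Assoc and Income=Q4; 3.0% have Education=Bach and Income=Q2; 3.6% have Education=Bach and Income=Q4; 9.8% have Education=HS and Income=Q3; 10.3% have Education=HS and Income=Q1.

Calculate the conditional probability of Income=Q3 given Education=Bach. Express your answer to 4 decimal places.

0.4449

P(Education=Bach) = 0.019 + 0.030 + 0.121 + 0.036 + 0.066 = 0.272.
P(Income=Q3 | Education=Bach) = 0.121/0.272 = 0.4449.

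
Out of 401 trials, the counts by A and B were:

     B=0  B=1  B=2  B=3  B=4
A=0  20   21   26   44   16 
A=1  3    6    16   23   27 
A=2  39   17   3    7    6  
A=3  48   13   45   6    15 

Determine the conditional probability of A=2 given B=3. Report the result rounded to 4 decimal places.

Total with B=3: 44 + 23 + 7 + 6 = 80.
P(A=2 | B=3) = 7/80 = 0.0875.

0.0875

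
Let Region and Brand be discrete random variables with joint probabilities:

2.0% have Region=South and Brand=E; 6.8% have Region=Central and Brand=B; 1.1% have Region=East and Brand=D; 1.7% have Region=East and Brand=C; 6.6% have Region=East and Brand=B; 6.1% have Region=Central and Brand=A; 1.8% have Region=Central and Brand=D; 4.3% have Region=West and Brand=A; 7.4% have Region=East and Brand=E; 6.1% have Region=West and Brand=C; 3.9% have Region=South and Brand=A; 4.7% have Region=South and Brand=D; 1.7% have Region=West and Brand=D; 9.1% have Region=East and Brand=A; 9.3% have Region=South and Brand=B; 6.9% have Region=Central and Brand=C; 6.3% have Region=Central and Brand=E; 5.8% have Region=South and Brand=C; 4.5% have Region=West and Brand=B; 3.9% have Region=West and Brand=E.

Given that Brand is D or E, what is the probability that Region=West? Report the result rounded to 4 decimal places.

0.1938

P(Brand=D) = 0.047 + 0.011 + 0.017 + 0.018 = 0.093.
P(Brand=E) = 0.020 + 0.074 + 0.039 + 0.063 = 0.196.
P(Brand ∈ {D, E}) = 0.093 + 0.196 = 0.289; P(Region=West, Brand ∈ {D, E}) = 0.017 + 0.039 = 0.056.
P(Region=West | Brand ∈ {D, E}) = 0.056/0.289 = 0.1938.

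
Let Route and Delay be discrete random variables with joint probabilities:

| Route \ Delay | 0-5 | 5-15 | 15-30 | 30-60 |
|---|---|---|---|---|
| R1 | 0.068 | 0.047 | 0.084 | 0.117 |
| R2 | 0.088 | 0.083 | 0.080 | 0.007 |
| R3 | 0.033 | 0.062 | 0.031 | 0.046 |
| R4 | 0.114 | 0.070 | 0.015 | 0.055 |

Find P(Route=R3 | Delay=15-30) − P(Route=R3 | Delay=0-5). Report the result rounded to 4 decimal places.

0.0387

P(Delay=15-30) = 0.084 + 0.080 + 0.031 + 0.015 = 0.210; P(Route=R3 | Delay=15-30) = 0.031/0.210 = 0.14762.
P(Delay=0-5) = 0.068 + 0.088 + 0.033 + 0.114 = 0.303; P(Route=R3 | Delay=0-5) = 0.033/0.303 = 0.10891.
Difference = 0.0387.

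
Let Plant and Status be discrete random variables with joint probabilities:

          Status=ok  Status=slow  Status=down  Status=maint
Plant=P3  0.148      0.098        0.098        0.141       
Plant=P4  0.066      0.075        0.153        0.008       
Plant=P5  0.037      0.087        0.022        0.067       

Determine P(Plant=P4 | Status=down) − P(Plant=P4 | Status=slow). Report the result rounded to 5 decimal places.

0.27198

P(Status=down) = 0.098 + 0.153 + 0.022 = 0.273; P(Plant=P4 | Status=down) = 0.153/0.273 = 0.560440.
P(Status=slow) = 0.098 + 0.075 + 0.087 = 0.260; P(Plant=P4 | Status=slow) = 0.075/0.260 = 0.288462.
Difference = 0.27198.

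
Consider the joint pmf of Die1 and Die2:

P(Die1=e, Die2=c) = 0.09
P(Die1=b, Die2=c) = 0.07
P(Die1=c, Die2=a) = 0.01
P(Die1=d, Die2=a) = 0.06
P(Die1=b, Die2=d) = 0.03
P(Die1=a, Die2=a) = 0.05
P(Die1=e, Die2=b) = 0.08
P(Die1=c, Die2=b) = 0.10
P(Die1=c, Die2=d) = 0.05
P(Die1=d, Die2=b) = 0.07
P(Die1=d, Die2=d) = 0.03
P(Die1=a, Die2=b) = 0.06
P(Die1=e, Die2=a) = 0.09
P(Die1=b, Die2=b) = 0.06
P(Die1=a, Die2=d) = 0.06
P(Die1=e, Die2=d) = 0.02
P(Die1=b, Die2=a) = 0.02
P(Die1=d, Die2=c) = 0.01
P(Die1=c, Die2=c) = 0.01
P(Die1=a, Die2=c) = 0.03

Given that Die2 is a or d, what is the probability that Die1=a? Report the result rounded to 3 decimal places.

0.262

P(Die2=a) = 0.05 + 0.02 + 0.01 + 0.06 + 0.09 = 0.23.
P(Die2=d) = 0.06 + 0.03 + 0.05 + 0.03 + 0.02 = 0.19.
P(Die2 ∈ {a, d}) = 0.23 + 0.19 = 0.42; P(Die1=a, Die2 ∈ {a, d}) = 0.05 + 0.06 = 0.11.
P(Die1=a | Die2 ∈ {a, d}) = 0.11/0.42 = 0.262.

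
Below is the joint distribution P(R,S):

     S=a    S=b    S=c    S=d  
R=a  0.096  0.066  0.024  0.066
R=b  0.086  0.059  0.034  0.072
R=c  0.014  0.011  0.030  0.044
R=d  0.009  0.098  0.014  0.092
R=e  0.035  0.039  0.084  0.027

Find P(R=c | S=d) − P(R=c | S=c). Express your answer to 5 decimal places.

-0.01511

P(S=d) = 0.066 + 0.072 + 0.044 + 0.092 + 0.027 = 0.301; P(R=c | S=d) = 0.044/0.301 = 0.146179.
P(S=c) = 0.024 + 0.034 + 0.030 + 0.014 + 0.084 = 0.186; P(R=c | S=c) = 0.030/0.186 = 0.161290.
Difference = -0.01511.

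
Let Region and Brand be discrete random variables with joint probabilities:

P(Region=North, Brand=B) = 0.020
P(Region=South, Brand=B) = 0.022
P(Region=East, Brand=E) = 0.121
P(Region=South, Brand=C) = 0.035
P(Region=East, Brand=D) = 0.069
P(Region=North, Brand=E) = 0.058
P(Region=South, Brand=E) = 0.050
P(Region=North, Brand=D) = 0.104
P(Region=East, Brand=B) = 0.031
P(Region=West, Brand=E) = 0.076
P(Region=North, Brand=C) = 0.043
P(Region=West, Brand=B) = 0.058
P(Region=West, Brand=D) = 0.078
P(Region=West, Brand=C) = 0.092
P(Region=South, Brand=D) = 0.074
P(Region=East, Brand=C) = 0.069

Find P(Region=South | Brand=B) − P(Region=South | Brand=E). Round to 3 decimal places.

0.004

P(Brand=B) = 0.020 + 0.022 + 0.031 + 0.058 = 0.131; P(Region=South | Brand=B) = 0.022/0.131 = 0.1679.
P(Brand=E) = 0.058 + 0.050 + 0.121 + 0.076 = 0.305; P(Region=South | Brand=E) = 0.050/0.305 = 0.1639.
Difference = 0.004.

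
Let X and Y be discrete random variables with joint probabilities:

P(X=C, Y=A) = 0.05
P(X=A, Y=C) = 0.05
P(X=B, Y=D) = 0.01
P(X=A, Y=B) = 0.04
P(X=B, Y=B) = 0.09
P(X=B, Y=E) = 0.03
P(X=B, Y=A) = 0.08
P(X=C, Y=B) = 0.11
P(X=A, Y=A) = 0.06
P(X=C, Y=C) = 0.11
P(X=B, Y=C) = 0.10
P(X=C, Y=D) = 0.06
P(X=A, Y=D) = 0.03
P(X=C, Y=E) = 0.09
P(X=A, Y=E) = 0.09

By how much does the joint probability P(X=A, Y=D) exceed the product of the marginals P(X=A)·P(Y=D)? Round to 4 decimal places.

P(X=A) = 0.06 + 0.04 + 0.05 + 0.03 + 0.09 = 0.27.
P(Y=D) = 0.03 + 0.01 + 0.06 = 0.10.
P(X=A, Y=D) − P(X=A)P(Y=D) = 0.03 − 0.27×0.10 = 0.0030.

0.0030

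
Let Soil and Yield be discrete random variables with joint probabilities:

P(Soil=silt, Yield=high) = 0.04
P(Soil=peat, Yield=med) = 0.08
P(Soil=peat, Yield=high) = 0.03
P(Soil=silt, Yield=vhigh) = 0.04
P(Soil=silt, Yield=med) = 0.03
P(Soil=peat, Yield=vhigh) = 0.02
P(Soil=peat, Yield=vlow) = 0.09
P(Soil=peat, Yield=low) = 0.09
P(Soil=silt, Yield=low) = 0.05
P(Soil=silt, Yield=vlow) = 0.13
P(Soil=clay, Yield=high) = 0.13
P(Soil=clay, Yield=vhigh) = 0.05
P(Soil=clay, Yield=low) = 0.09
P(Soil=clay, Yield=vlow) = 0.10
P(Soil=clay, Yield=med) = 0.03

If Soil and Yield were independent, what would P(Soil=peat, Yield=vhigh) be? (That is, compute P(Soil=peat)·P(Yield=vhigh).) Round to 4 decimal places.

0.0341

P(Soil=peat) = 0.09 + 0.09 + 0.08 + 0.03 + 0.02 = 0.31.
P(Yield=vhigh) = 0.05 + 0.04 + 0.02 = 0.11.
Product: 0.31 × 0.11 = 0.0341.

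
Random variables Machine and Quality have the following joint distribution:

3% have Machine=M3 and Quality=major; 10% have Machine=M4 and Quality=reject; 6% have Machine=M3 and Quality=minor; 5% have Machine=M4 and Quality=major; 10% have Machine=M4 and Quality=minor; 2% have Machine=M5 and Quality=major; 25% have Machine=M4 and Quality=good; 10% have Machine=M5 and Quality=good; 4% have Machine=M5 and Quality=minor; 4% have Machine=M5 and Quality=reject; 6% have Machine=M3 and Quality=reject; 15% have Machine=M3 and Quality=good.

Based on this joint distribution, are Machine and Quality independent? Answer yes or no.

yes

Every cell satisfies P(Machine,Quality) = P(Machine)·P(Quality). For instance P(Machine=M3) = 0.30, P(Quality=minor) = 0.20, and 0.30×0.20 = 0.06 matches the joint entry. So Machine and Quality are independent.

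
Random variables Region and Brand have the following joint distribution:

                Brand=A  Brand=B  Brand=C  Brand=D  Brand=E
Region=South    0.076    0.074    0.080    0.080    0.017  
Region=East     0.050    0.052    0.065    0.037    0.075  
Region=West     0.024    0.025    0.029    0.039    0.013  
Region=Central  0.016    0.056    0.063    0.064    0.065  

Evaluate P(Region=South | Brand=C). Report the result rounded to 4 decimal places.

P(Brand=C) = 0.080 + 0.065 + 0.029 + 0.063 = 0.237.
P(Region=South | Brand=C) = 0.080/0.237 = 0.3376.

0.3376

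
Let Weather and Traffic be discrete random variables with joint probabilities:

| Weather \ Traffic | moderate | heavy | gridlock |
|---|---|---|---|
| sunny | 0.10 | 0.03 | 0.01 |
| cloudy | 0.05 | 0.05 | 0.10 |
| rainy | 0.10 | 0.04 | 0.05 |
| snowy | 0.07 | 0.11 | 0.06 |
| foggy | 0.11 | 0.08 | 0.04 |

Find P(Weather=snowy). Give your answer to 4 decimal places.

P(Weather=snowy) = 0.07 + 0.11 + 0.06 = 0.24.

0.2400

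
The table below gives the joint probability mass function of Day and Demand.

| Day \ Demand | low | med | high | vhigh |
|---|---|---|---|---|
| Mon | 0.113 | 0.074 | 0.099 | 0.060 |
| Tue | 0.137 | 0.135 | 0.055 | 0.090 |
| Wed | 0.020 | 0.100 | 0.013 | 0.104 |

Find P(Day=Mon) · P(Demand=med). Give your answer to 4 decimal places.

0.1069

P(Day=Mon) = 0.113 + 0.074 + 0.099 + 0.060 = 0.346.
P(Demand=med) = 0.074 + 0.135 + 0.100 = 0.309.
Product: 0.346 × 0.309 = 0.1069.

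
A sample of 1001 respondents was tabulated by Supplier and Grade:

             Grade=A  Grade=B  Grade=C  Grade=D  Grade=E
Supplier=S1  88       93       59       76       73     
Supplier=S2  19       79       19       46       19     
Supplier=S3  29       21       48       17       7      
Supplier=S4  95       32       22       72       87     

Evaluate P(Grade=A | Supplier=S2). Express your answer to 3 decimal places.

0.104

Total with Supplier=S2: 19 + 79 + 19 + 46 + 19 = 182.
P(Grade=A | Supplier=S2) = 19/182 = 0.104.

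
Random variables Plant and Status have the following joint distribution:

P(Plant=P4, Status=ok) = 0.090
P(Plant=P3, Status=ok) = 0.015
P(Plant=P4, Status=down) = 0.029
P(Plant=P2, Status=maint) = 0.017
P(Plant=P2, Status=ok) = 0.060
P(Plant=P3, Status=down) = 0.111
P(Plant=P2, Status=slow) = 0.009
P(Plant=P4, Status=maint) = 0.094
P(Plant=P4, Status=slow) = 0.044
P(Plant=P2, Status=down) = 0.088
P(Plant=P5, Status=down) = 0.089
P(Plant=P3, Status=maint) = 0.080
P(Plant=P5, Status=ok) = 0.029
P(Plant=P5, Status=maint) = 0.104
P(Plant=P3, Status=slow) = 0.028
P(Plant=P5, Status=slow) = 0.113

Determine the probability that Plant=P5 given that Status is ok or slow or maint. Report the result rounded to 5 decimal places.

P(Status=ok) = 0.060 + 0.015 + 0.090 + 0.029 = 0.194.
P(Status=slow) = 0.009 + 0.028 + 0.044 + 0.113 = 0.194.
P(Status=maint) = 0.017 + 0.080 + 0.094 + 0.104 = 0.295.
P(Status ∈ {ok, slow, maint}) = 0.194 + 0.194 + 0.295 = 0.683; P(Plant=P5, Status ∈ {ok, slow, maint}) = 0.029 + 0.113 + 0.104 = 0.246.
P(Plant=P5 | Status ∈ {ok, slow, maint}) = 0.246/0.683 = 0.36018.

0.36018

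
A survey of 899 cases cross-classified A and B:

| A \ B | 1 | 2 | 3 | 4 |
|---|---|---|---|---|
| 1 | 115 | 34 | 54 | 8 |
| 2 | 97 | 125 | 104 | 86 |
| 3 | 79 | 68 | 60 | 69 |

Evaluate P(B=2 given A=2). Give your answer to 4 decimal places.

Total with A=2: 97 + 125 + 104 + 86 = 412.
P(B=2 | A=2) = 125/412 = 0.3034.

0.3034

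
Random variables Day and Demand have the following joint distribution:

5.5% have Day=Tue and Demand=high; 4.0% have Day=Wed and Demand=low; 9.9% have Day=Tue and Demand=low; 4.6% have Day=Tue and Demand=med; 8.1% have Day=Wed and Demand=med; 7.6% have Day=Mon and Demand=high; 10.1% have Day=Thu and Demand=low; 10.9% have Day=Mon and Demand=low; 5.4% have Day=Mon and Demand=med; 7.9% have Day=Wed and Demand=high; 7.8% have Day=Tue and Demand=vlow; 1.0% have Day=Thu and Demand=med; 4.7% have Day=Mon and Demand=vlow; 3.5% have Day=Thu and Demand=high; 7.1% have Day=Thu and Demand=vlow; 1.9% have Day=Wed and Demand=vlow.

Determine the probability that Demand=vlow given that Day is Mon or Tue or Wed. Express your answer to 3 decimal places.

P(Day=Mon) = 0.047 + 0.109 + 0.054 + 0.076 = 0.286.
P(Day=Tue) = 0.078 + 0.099 + 0.046 + 0.055 = 0.278.
P(Day=Wed) = 0.019 + 0.040 + 0.081 + 0.079 = 0.219.
P(Day ∈ {Mon, Tue, Wed}) = 0.286 + 0.278 + 0.219 = 0.783; P(Demand=vlow, Day ∈ {Mon, Tue, Wed}) = 0.047 + 0.078 + 0.019 = 0.144.
P(Demand=vlow | Day ∈ {Mon, Tue, Wed}) = 0.144/0.783 = 0.184.

0.184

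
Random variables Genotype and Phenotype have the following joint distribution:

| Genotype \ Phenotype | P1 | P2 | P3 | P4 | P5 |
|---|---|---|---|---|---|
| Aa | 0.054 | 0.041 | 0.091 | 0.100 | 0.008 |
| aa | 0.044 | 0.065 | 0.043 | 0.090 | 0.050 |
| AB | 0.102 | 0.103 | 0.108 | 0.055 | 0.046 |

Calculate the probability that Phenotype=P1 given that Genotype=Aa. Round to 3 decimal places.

P(Genotype=Aa) = 0.054 + 0.041 + 0.091 + 0.100 + 0.008 = 0.294.
P(Phenotype=P1 | Genotype=Aa) = 0.054/0.294 = 0.184.

0.184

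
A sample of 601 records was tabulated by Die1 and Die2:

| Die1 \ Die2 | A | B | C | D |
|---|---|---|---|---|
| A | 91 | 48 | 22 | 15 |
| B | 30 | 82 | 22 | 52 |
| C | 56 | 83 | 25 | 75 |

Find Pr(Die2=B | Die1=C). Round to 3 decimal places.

Total with Die1=C: 56 + 83 + 25 + 75 = 239.
P(Die2=B | Die1=C) = 83/239 = 0.347.

0.347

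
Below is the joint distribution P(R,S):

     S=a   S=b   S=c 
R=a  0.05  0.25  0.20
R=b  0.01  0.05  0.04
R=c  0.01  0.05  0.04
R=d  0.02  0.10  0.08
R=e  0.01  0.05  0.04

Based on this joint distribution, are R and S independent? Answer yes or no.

yes

Every cell satisfies P(R,S) = P(R)·P(S). For instance P(R=a) = 0.50, P(S=a) = 0.10, and 0.50×0.10 = 0.05 matches the joint entry. So R and S are independent.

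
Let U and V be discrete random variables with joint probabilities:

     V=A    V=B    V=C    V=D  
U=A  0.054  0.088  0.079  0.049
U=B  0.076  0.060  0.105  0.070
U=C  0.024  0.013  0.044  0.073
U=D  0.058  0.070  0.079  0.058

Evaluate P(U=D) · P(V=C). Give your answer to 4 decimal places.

P(U=D) = 0.058 + 0.070 + 0.079 + 0.058 = 0.265.
P(V=C) = 0.079 + 0.105 + 0.044 + 0.079 = 0.307.
Product: 0.265 × 0.307 = 0.0814.

0.0814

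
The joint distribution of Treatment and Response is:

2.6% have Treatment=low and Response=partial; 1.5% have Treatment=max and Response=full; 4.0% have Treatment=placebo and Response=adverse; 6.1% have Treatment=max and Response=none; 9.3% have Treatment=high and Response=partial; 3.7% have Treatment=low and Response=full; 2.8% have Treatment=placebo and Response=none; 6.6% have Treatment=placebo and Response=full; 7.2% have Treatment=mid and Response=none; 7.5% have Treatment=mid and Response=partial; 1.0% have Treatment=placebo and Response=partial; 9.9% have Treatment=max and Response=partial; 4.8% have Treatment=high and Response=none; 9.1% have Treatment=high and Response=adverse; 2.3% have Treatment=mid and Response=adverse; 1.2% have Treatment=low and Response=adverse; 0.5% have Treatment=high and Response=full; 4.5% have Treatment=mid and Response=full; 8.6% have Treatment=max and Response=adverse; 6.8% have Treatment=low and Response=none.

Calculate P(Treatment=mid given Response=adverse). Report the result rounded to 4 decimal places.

P(Response=adverse) = 0.040 + 0.012 + 0.023 + 0.091 + 0.086 = 0.252.
P(Treatment=mid | Response=adverse) = 0.023/0.252 = 0.0913.

0.0913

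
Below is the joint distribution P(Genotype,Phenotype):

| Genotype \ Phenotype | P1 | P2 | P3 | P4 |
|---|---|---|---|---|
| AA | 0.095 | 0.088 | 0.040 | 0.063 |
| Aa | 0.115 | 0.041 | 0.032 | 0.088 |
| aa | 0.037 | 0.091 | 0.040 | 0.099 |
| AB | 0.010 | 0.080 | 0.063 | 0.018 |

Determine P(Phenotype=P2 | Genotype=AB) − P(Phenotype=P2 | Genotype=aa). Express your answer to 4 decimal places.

0.1270

P(Genotype=AB) = 0.010 + 0.080 + 0.063 + 0.018 = 0.171; P(Phenotype=P2 | Genotype=AB) = 0.080/0.171 = 0.46784.
P(Genotype=aa) = 0.037 + 0.091 + 0.040 + 0.099 = 0.267; P(Phenotype=P2 | Genotype=aa) = 0.091/0.267 = 0.34082.
Difference = 0.1270.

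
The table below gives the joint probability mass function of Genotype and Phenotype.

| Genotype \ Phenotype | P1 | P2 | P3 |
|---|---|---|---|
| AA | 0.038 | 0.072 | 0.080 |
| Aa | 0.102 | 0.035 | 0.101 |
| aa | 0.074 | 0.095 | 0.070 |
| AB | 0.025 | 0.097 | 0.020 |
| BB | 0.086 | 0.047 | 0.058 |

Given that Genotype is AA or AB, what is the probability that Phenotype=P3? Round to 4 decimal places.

P(Genotype=AA) = 0.038 + 0.072 + 0.080 = 0.190.
P(Genotype=AB) = 0.025 + 0.097 + 0.020 = 0.142.
P(Genotype ∈ {AA, AB}) = 0.190 + 0.142 = 0.332; P(Phenotype=P3, Genotype ∈ {AA, AB}) = 0.080 + 0.020 = 0.100.
P(Phenotype=P3 | Genotype ∈ {AA, AB}) = 0.100/0.332 = 0.3012.

0.3012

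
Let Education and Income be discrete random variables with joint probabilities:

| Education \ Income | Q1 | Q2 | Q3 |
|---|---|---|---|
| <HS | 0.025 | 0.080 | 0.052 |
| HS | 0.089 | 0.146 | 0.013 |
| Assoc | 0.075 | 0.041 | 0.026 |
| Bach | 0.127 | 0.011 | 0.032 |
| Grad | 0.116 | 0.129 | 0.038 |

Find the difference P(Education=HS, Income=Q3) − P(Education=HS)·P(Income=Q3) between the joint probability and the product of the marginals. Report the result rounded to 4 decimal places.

P(Education=HS) = 0.089 + 0.146 + 0.013 = 0.248.
P(Income=Q3) = 0.052 + 0.013 + 0.026 + 0.032 + 0.038 = 0.161.
P(Education=HS, Income=Q3) − P(Education=HS)P(Income=Q3) = 0.013 − 0.248×0.161 = -0.0269.

-0.0269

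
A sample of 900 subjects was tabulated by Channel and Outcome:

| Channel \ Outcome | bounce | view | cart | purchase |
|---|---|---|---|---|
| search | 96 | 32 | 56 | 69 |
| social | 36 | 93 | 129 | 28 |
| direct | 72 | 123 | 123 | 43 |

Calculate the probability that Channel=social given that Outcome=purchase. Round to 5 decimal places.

Total with Outcome=purchase: 69 + 28 + 43 = 140.
P(Channel=social | Outcome=purchase) = 28/140 = 0.20000.

0.20000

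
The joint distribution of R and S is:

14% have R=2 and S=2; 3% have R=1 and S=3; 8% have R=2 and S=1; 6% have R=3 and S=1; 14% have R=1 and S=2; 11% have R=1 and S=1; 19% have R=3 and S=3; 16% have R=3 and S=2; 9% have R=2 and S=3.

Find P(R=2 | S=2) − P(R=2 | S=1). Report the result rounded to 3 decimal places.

-0.002

P(S=2) = 0.14 + 0.14 + 0.16 = 0.44; P(R=2 | S=2) = 0.14/0.44 = 0.3182.
P(S=1) = 0.11 + 0.08 + 0.06 = 0.25; P(R=2 | S=1) = 0.08/0.25 = 0.3200.
Difference = -0.002.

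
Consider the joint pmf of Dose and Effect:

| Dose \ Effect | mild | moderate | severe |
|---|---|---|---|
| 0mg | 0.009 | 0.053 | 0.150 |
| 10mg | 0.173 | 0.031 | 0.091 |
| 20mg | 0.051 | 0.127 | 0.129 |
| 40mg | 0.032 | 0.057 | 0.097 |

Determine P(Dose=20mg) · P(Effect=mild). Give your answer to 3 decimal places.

0.081

P(Dose=20mg) = 0.051 + 0.127 + 0.129 = 0.307.
P(Effect=mild) = 0.009 + 0.173 + 0.051 + 0.032 = 0.265.
Product: 0.307 × 0.265 = 0.081.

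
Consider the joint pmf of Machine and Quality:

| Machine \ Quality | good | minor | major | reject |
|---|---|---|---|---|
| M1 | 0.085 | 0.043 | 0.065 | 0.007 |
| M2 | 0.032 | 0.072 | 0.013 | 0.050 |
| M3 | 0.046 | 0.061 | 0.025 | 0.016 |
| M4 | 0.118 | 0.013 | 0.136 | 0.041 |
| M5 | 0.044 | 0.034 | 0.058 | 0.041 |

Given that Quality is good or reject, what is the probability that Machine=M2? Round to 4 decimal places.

P(Quality=good) = 0.085 + 0.032 + 0.046 + 0.118 + 0.044 = 0.325.
P(Quality=reject) = 0.007 + 0.050 + 0.016 + 0.041 + 0.041 = 0.155.
P(Quality ∈ {good, reject}) = 0.325 + 0.155 = 0.480; P(Machine=M2, Quality ∈ {good, reject}) = 0.032 + 0.050 = 0.082.
P(Machine=M2 | Quality ∈ {good, reject}) = 0.082/0.480 = 0.1708.

0.1708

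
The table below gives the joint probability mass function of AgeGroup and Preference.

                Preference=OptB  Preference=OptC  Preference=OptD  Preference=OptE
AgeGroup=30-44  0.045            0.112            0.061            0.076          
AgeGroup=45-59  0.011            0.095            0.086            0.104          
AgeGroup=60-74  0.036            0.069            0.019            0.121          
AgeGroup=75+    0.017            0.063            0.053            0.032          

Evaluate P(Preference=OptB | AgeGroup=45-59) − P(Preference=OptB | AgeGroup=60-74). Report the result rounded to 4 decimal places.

P(AgeGroup=45-59) = 0.011 + 0.095 + 0.086 + 0.104 = 0.296; P(Preference=OptB | AgeGroup=45-59) = 0.011/0.296 = 0.03716.
P(AgeGroup=60-74) = 0.036 + 0.069 + 0.019 + 0.121 = 0.245; P(Preference=OptB | AgeGroup=60-74) = 0.036/0.245 = 0.14694.
Difference = -0.1098.

-0.1098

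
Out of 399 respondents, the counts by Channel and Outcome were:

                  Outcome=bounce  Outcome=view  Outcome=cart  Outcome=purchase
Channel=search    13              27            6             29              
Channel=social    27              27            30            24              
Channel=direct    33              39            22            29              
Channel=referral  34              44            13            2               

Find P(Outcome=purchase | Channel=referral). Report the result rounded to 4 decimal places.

0.0215

Total with Channel=referral: 34 + 44 + 13 + 2 = 93.
P(Outcome=purchase | Channel=referral) = 2/93 = 0.0215.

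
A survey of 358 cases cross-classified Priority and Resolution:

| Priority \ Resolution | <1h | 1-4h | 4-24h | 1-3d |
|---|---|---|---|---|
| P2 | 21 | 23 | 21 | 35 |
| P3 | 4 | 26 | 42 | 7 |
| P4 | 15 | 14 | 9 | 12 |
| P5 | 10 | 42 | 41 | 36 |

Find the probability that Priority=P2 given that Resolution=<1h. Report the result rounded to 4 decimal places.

Total with Resolution=<1h: 21 + 4 + 15 + 10 = 50.
P(Priority=P2 | Resolution=<1h) = 21/50 = 0.4200.

0.4200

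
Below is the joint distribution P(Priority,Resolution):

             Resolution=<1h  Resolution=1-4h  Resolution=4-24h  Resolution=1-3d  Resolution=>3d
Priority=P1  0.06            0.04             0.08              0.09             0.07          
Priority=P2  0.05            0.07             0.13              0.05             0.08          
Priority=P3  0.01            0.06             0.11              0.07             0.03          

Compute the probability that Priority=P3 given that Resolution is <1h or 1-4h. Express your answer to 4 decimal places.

P(Resolution=<1h) = 0.06 + 0.05 + 0.01 = 0.12.
P(Resolution=1-4h) = 0.04 + 0.07 + 0.06 = 0.17.
P(Resolution ∈ {<1h, 1-4h}) = 0.12 + 0.17 = 0.29; P(Priority=P3, Resolution ∈ {<1h, 1-4h}) = 0.01 + 0.06 = 0.07.
P(Priority=P3 | Resolution ∈ {<1h, 1-4h}) = 0.07/0.29 = 0.2414.

0.2414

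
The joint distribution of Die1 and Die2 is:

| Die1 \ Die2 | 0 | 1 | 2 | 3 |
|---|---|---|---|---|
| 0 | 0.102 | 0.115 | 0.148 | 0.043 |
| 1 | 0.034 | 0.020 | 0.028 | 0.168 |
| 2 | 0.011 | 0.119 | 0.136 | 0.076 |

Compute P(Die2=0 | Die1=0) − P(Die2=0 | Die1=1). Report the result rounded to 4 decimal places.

0.1140

P(Die1=0) = 0.102 + 0.115 + 0.148 + 0.043 = 0.408; P(Die2=0 | Die1=0) = 0.102/0.408 = 0.25000.
P(Die1=1) = 0.034 + 0.020 + 0.028 + 0.168 = 0.250; P(Die2=0 | Die1=1) = 0.034/0.250 = 0.13600.
Difference = 0.1140.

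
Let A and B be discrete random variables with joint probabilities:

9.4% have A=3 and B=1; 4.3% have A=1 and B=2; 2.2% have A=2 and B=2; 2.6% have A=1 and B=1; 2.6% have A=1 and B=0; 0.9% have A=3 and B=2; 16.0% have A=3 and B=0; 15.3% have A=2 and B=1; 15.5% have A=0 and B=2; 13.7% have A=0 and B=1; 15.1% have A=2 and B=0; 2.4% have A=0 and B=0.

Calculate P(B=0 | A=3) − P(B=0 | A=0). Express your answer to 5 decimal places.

P(A=3) = 0.160 + 0.094 + 0.009 = 0.263; P(B=0 | A=3) = 0.160/0.263 = 0.608365.
P(A=0) = 0.024 + 0.137 + 0.155 = 0.316; P(B=0 | A=0) = 0.024/0.316 = 0.075949.
Difference = 0.53242.

0.53242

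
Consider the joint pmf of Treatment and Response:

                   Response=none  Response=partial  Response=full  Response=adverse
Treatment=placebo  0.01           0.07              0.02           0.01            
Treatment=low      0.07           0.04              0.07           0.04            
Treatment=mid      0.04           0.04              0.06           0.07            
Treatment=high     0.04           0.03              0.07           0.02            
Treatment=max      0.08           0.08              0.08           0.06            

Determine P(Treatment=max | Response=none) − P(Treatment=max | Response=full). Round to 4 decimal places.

0.0667

P(Response=none) = 0.01 + 0.07 + 0.04 + 0.04 + 0.08 = 0.24; P(Treatment=max | Response=none) = 0.08/0.24 = 0.33333.
P(Response=full) = 0.02 + 0.07 + 0.06 + 0.07 + 0.08 = 0.30; P(Treatment=max | Response=full) = 0.08/0.30 = 0.26667.
Difference = 0.0667.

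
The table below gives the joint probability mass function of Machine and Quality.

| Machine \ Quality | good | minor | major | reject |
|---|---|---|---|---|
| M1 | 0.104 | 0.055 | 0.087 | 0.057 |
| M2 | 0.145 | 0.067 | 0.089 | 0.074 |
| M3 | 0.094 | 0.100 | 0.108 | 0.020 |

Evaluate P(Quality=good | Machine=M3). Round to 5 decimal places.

0.29193

P(Machine=M3) = 0.094 + 0.100 + 0.108 + 0.020 = 0.322.
P(Quality=good | Machine=M3) = 0.094/0.322 = 0.29193.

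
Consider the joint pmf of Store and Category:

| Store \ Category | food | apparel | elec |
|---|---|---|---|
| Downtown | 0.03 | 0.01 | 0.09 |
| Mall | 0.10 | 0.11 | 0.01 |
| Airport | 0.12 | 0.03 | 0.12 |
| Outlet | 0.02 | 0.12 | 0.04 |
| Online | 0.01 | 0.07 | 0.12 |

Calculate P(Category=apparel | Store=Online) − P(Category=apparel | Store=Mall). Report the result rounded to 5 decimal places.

P(Store=Online) = 0.01 + 0.07 + 0.12 = 0.20; P(Category=apparel | Store=Online) = 0.07/0.20 = 0.350000.
P(Store=Mall) = 0.10 + 0.11 + 0.01 = 0.22; P(Category=apparel | Store=Mall) = 0.11/0.22 = 0.500000.
Difference = -0.15000.

-0.15000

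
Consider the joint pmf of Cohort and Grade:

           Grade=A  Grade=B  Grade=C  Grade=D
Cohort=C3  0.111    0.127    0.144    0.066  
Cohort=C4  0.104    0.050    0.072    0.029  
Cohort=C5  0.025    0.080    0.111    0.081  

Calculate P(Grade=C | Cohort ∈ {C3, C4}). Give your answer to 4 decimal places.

0.3073

P(Cohort=C3) = 0.111 + 0.127 + 0.144 + 0.066 = 0.448.
P(Cohort=C4) = 0.104 + 0.050 + 0.072 + 0.029 = 0.255.
P(Cohort ∈ {C3, C4}) = 0.448 + 0.255 = 0.703; P(Grade=C, Cohort ∈ {C3, C4}) = 0.144 + 0.072 = 0.216.
P(Grade=C | Cohort ∈ {C3, C4}) = 0.216/0.703 = 0.3073.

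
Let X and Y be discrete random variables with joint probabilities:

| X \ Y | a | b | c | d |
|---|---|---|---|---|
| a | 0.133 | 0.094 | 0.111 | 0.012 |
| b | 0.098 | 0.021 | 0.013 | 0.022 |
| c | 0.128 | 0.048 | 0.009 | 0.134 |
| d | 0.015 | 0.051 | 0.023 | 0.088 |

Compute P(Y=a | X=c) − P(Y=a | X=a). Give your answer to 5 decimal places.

0.02125

P(X=c) = 0.128 + 0.048 + 0.009 + 0.134 = 0.319; P(Y=a | X=c) = 0.128/0.319 = 0.401254.
P(X=a) = 0.133 + 0.094 + 0.111 + 0.012 = 0.350; P(Y=a | X=a) = 0.133/0.350 = 0.380000.
Difference = 0.02125.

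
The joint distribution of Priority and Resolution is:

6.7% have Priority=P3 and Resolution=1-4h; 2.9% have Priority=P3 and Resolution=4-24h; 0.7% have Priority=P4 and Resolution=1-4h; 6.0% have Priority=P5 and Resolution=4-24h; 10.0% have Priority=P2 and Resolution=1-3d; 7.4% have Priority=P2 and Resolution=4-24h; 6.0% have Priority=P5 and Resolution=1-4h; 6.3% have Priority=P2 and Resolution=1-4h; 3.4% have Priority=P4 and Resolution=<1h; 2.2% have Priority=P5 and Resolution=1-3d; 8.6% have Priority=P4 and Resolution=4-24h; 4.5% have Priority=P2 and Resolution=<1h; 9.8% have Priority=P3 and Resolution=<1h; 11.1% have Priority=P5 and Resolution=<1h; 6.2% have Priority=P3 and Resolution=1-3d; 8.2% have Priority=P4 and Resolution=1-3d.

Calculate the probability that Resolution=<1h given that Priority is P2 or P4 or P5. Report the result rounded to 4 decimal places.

P(Priority=P2) = 0.045 + 0.063 + 0.074 + 0.100 = 0.282.
P(Priority=P4) = 0.034 + 0.007 + 0.086 + 0.082 = 0.209.
P(Priority=P5) = 0.111 + 0.060 + 0.060 + 0.022 = 0.253.
P(Priority ∈ {P2, P4, P5}) = 0.282 + 0.209 + 0.253 = 0.744; P(Resolution=<1h, Priority ∈ {P2, P4, P5}) = 0.045 + 0.034 + 0.111 = 0.190.
P(Resolution=<1h | Priority ∈ {P2, P4, P5}) = 0.190/0.744 = 0.2554.

0.2554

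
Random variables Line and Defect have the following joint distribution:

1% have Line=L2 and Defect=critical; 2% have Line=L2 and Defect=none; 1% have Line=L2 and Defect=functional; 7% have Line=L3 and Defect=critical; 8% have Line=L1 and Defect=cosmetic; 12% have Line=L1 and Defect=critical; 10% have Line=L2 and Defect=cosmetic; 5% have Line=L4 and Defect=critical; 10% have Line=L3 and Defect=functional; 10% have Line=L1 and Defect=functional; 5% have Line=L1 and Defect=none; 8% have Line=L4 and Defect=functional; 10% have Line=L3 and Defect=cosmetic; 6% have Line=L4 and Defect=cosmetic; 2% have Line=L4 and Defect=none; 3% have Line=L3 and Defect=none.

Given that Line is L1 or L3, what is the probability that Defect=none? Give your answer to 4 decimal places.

0.1231

P(Line=L1) = 0.05 + 0.08 + 0.10 + 0.12 = 0.35.
P(Line=L3) = 0.03 + 0.10 + 0.10 + 0.07 = 0.30.
P(Line ∈ {L1, L3}) = 0.35 + 0.30 = 0.65; P(Defect=none, Line ∈ {L1, L3}) = 0.05 + 0.03 = 0.08.
P(Defect=none | Line ∈ {L1, L3}) = 0.08/0.65 = 0.1231.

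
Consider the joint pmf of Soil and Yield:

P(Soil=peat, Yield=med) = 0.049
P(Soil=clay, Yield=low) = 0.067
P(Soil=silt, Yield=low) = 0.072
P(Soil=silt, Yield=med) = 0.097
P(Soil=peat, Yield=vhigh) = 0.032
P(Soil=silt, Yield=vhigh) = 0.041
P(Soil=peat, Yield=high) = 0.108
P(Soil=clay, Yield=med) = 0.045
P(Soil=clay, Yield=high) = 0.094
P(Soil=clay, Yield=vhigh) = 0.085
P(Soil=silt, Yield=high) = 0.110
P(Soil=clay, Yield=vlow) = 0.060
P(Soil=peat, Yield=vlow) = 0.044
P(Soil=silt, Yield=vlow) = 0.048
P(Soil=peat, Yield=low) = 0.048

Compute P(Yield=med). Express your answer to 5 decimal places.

0.19100

P(Yield=med) = 0.045 + 0.097 + 0.049 = 0.191.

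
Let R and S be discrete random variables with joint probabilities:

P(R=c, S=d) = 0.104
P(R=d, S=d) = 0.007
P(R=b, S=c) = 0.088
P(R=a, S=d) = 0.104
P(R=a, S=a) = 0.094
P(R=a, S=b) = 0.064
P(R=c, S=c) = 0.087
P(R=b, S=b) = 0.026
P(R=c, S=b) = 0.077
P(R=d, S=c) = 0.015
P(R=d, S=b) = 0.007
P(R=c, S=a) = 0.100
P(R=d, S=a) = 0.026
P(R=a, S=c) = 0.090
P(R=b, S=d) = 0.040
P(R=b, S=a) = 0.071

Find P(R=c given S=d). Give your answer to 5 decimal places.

0.40784

P(S=d) = 0.104 + 0.040 + 0.104 + 0.007 = 0.255.
P(R=c | S=d) = 0.104/0.255 = 0.40784.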